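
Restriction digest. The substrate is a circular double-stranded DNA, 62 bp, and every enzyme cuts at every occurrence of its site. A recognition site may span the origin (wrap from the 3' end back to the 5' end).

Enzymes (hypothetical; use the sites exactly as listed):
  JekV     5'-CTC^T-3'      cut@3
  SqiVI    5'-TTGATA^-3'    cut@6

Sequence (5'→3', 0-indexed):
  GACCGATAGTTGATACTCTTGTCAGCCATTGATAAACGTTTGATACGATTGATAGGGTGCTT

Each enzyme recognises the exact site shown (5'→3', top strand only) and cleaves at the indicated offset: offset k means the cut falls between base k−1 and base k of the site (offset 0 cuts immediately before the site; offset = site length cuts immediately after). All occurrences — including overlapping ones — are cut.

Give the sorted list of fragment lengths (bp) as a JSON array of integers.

Scan for sites:
  JekV CTCT/3: at [15] ⇒ [18]
  SqiVI TTGATA/6: at [9, 28, 39, 48] ⇒ [15, 34, 45, 54]

Pooled cuts: [15, 18, 34, 45, 54]

Fragment lengths:
  15→18: 3 bp
  18→34: 16 bp
  34→45: 11 bp
  45→54: 9 bp
  54→15 (wrap): 62-54+15 = 23 bp

[3,9,11,16,23]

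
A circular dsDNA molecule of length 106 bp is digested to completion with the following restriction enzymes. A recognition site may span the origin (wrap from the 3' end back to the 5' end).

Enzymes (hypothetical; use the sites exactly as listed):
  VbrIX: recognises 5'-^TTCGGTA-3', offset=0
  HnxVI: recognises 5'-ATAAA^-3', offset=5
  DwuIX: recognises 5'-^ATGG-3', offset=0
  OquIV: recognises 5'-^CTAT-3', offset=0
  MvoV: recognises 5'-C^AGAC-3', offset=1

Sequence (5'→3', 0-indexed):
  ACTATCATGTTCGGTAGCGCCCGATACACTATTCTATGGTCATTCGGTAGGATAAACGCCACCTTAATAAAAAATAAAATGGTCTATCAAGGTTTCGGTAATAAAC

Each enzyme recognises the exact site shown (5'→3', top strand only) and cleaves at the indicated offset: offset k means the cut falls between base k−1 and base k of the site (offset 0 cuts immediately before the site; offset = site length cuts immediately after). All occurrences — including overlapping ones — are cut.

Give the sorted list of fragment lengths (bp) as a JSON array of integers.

[2,2,5,5,7,7,8,10,12,14,15,19]

Per-enzyme occurrences:
  VbrIX (TTCGGTA, off=0): starts [9, 42, 93] → cuts [9, 42, 93]
  HnxVI (ATAAA, off=5): starts [51, 66, 73, 100] → cuts [56, 71, 78, 105]
  DwuIX (ATGG, off=0): starts [35, 78] → cuts [35, 78]
  OquIV (CTAT, off=0): starts [1, 28, 33, 83] → cuts [1, 28, 33, 83]
  MvoV (CAGAC, off=1): no sites

Pooled cuts: [1, 9, 28, 33, 35, 42, 56, 71, 78, 83, 93, 105]

Fragments:
  1→9: 8 bp
  9→28: 19 bp
  28→33: 5 bp
  33→35: 2 bp
  35→42: 7 bp
  42→56: 14 bp
  56→71: 15 bp
  71→78: 7 bp
  78→83: 5 bp
  83→93: 10 bp
  93→105: 12 bp
  105→1 (wrap): 106-105+1 = 2 bp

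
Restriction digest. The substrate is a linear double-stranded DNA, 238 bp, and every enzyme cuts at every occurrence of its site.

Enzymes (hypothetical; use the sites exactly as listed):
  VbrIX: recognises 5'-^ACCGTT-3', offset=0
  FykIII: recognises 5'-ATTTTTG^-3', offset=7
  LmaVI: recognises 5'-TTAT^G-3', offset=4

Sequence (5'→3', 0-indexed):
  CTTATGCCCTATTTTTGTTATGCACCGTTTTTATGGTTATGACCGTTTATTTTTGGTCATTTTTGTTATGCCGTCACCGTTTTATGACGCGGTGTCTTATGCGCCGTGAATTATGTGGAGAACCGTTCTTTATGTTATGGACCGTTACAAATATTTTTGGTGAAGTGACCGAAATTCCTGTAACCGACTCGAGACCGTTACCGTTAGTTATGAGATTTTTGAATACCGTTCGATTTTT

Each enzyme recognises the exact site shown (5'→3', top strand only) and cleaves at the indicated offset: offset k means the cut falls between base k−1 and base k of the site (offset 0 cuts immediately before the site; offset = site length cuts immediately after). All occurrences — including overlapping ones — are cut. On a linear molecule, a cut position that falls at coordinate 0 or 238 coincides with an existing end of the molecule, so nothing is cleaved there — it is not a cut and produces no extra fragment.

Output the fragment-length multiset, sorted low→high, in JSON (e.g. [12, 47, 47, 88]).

Scan for sites:
  VbrIX ACCGTT/0: at [23, 41, 75, 121, 140, 193, 199, 224] ⇒ [23, 41, 75, 121, 140, 193, 199, 224]
  FykIII ATTTTTG/7: at [10, 48, 58, 152, 214] ⇒ [17, 55, 65, 159, 221]
  LmaVI TTATG/4: at [1, 17, 30, 36, 65, 81, 96, 110, 129, 134, 207] ⇒ [5, 21, 34, 40, 69, 85, 100, 114, 133, 138, 211]

Pooled cuts: [5, 17, 21, 23, 34, 40, 41, 55, 65, 69, 75, 85, 100, 114, 121, 133, 138, 140, 159, 193, 199, 211, 221, 224]

Fragments:
  [0,5): 5 bp
  [5,17): 12 bp
  [17,21): 4 bp
  [21,23): 2 bp
  [23,34): 11 bp
  [34,40): 6 bp
  [40,41): 1 bp
  [41,55): 14 bp
  [55,65): 10 bp
  [65,69): 4 bp
  [69,75): 6 bp
  [75,85): 10 bp
  [85,100): 15 bp
  [100,114): 14 bp
  [114,121): 7 bp
  [121,133): 12 bp
  [133,138): 5 bp
  [138,140): 2 bp
  [140,159): 19 bp
  [159,193): 34 bp
  [193,199): 6 bp
  [199,211): 12 bp
  [211,221): 10 bp
  [221,224): 3 bp
  [224,238): 14 bp

[1,2,2,3,4,4,5,5,6,6,6,7,10,10,10,11,12,12,12,14,14,14,15,19,34]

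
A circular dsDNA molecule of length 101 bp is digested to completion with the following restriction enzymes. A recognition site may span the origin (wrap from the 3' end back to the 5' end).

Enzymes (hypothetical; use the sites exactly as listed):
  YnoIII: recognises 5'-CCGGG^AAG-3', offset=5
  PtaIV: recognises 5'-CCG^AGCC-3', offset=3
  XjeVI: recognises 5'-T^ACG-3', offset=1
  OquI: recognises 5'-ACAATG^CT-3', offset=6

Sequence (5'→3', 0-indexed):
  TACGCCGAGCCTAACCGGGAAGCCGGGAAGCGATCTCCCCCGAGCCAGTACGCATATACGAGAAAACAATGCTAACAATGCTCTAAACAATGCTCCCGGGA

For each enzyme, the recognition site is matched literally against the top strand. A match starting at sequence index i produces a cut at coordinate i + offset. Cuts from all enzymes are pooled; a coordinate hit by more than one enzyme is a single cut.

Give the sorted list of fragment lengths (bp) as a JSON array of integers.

[6,7,8,8,9,10,12,12,14,15]

Scan for sites:
  YnoIII CCGGGAAG/5: at [14, 22] ⇒ [19, 27]
  PtaIV CCGAGCC/3: at [4, 39] ⇒ [7, 42]
  XjeVI TACG/1: at [0, 48, 56] ⇒ [1, 49, 57]
  OquI ACAATGCT/6: at [65, 74, 86] ⇒ [71, 80, 92]

Pooled cuts: [1, 7, 19, 27, 42, 49, 57, 71, 80, 92]

Fragments:
  1→7: 6 bp
  7→19: 12 bp
  19→27: 8 bp
  27→42: 15 bp
  42→49: 7 bp
  49→57: 8 bp
  57→71: 14 bp
  71→80: 9 bp
  80→92: 12 bp
  92→1 (wrap): 101-92+1 = 10 bp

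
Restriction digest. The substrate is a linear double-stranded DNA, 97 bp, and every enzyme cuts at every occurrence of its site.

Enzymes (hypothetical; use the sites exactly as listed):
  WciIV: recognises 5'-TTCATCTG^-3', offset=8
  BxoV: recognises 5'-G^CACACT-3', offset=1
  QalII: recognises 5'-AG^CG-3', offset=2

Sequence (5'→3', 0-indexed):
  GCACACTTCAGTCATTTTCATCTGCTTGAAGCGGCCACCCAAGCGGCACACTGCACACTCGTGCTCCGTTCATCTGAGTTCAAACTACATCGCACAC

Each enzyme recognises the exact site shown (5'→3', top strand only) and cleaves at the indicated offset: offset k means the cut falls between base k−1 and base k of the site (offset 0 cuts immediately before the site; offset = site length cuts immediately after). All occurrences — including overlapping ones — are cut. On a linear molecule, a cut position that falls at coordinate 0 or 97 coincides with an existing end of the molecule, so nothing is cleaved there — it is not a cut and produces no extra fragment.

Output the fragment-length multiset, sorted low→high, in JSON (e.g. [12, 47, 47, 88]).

Per-enzyme occurrences:
  WciIV TTCATCTG/8: at [16, 68] ⇒ [24, 76]
  BxoV GCACACT/1: at [0, 45, 52] ⇒ [1, 46, 53]
  QalII AGCG/2: at [29, 41] ⇒ [31, 43]

All cut coordinates (distinct, sorted): [1, 24, 31, 43, 46, 53, 76]

Fragment lengths:
  [0,1): 1 bp
  [1,24): 23 bp
  [24,31): 7 bp
  [31,43): 12 bp
  [43,46): 3 bp
  [46,53): 7 bp
  [53,76): 23 bp
  [76,97): 21 bp

[1,3,7,7,12,21,23,23]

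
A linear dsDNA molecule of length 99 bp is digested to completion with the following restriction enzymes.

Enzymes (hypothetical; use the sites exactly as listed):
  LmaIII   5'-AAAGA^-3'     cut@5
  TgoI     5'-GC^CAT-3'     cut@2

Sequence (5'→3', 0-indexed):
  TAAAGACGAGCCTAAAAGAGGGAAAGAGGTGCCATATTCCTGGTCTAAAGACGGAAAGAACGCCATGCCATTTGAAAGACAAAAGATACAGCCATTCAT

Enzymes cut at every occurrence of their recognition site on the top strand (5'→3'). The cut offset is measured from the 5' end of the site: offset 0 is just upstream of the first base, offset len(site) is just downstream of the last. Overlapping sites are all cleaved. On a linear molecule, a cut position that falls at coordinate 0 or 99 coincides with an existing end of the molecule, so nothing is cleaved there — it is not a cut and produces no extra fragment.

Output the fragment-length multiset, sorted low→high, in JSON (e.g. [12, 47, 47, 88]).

Per-enzyme occurrences:
  LmaIII AAAGA/5: at [1, 14, 22, 46, 54, 74, 81] ⇒ [6, 19, 27, 51, 59, 79, 86]
  TgoI GCCAT/2: at [30, 61, 66, 90] ⇒ [32, 63, 68, 92]

All cut coordinates (distinct, sorted): [6, 19, 27, 32, 51, 59, 63, 68, 79, 86, 92]

Fragment lengths:
  [0,6): 6 bp
  [6,19): 13 bp
  [19,27): 8 bp
  [27,32): 5 bp
  [32,51): 19 bp
  [51,59): 8 bp
  [59,63): 4 bp
  [63,68): 5 bp
  [68,79): 11 bp
  [79,86): 7 bp
  [86,92): 6 bp
  [92,99): 7 bp

[4,5,5,6,6,7,7,8,8,11,13,19]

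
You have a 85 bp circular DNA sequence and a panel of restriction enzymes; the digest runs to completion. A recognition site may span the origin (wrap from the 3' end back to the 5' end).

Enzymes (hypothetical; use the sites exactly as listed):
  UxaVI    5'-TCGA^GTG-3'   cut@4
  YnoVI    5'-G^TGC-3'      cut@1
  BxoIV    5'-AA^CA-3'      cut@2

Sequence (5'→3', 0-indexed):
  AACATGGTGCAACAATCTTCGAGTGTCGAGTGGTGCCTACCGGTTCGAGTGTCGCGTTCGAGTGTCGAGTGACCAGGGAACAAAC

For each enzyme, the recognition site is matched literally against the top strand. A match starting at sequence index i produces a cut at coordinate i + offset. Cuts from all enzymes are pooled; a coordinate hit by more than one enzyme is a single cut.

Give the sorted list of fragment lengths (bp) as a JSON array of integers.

[3,4,4,5,5,7,7,10,12,13,15]

Site scan:
  UxaVI (TCGAGTG, off=4): starts [18, 25, 44, 57, 64] → cuts [22, 29, 48, 61, 68]
  YnoVI (GTGC, off=1): starts [6, 32] → cuts [7, 33]
  BxoIV (AACA, off=2): starts [0, 10, 78, 82] → cuts [2, 12, 80, 84]

Pooled cuts: [2, 7, 12, 22, 29, 33, 48, 61, 68, 80, 84]

Fragment lengths:
  2→7: 5 bp
  7→12: 5 bp
  12→22: 10 bp
  22→29: 7 bp
  29→33: 4 bp
  33→48: 15 bp
  48→61: 13 bp
  61→68: 7 bp
  68→80: 12 bp
  80→84: 4 bp
  84→2 (wrap): 85-84+2 = 3 bp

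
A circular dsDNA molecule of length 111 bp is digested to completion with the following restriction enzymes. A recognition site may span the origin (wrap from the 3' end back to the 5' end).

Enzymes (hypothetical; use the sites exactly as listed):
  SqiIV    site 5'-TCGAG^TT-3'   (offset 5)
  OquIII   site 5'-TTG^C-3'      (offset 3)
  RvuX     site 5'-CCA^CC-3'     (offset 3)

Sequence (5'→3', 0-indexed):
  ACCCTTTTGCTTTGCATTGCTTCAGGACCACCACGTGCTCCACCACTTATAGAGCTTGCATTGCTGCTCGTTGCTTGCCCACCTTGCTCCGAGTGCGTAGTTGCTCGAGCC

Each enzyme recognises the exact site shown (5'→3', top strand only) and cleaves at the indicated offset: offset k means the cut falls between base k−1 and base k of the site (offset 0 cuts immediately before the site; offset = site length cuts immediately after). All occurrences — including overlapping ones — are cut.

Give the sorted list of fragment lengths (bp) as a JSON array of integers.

Site scan:
  SqiIV (TCGAGTT, off=5): no sites
  OquIII (TTGC, off=3): starts [6, 11, 16, 55, 60, 70, 74, 83, 100] → cuts [9, 14, 19, 58, 63, 73, 77, 86, 103]
  RvuX (CCACC, off=3): starts [27, 39, 78, 109] → cuts [1, 30, 42, 81]

All cut coordinates (distinct, sorted): [1, 9, 14, 19, 30, 42, 58, 63, 73, 77, 81, 86, 103]

Fragment lengths:
  1→9: 8 bp
  9→14: 5 bp
  14→19: 5 bp
  19→30: 11 bp
  30→42: 12 bp
  42→58: 16 bp
  58→63: 5 bp
  63→73: 10 bp
  73→77: 4 bp
  77→81: 4 bp
  81→86: 5 bp
  86→103: 17 bp
  103→1 (wrap): 111-103+1 = 9 bp

[4,4,5,5,5,5,8,9,10,11,12,16,17]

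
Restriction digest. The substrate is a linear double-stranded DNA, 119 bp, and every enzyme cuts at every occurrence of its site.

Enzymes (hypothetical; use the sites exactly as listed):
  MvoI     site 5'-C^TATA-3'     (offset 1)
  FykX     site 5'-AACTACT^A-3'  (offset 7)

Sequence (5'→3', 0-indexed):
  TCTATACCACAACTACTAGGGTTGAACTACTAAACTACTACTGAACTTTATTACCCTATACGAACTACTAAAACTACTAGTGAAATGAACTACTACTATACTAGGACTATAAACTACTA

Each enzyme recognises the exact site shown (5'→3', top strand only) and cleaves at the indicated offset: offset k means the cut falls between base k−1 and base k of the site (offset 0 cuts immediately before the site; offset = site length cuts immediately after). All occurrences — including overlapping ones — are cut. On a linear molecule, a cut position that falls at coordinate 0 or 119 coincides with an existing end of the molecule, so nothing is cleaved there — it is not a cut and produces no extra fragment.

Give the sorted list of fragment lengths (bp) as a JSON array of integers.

[1,2,2,8,9,11,11,13,14,15,16,17]

Per-enzyme occurrences:
  MvoI CTATA/1: at [1, 55, 95, 106] ⇒ [2, 56, 96, 107]
  FykX AACTACTA/7: at [10, 24, 32, 62, 71, 87, 111] ⇒ [17, 31, 39, 69, 78, 94, 118]

Pooled cuts: [2, 17, 31, 39, 56, 69, 78, 94, 96, 107, 118]

Fragment lengths:
  [0,2): 2 bp
  [2,17): 15 bp
  [17,31): 14 bp
  [31,39): 8 bp
  [39,56): 17 bp
  [56,69): 13 bp
  [69,78): 9 bp
  [78,94): 16 bp
  [94,96): 2 bp
  [96,107): 11 bp
  [107,118): 11 bp
  [118,119): 1 bp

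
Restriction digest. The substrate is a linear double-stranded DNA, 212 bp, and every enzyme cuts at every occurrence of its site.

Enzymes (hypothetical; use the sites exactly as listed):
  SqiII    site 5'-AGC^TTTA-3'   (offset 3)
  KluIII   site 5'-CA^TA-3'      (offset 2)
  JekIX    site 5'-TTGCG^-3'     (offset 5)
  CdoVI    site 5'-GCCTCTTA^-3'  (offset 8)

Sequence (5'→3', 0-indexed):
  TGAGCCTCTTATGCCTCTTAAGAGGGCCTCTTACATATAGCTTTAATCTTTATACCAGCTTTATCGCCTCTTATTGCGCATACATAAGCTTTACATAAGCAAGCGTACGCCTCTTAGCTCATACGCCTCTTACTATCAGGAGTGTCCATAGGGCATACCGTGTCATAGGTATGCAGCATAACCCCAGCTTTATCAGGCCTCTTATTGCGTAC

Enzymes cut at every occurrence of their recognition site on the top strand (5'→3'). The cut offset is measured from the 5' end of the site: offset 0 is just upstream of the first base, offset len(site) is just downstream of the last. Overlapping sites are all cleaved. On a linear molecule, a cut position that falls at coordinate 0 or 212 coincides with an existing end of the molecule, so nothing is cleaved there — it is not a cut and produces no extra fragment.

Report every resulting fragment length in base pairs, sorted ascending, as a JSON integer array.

[2,2,3,4,5,5,5,5,6,6,7,9,10,10,11,11,13,13,14,16,16,18,21]

Per-enzyme occurrences:
  SqiII (AGCTTTA, off=3): starts [38, 56, 86, 185] → cuts [41, 59, 89, 188]
  KluIII (CATA, off=2): starts [33, 78, 82, 93, 119, 146, 153, 163, 176] → cuts [35, 80, 84, 95, 121, 148, 155, 165, 178]
  JekIX (TTGCG, off=5): starts [73, 204] → cuts [78, 209]
  CdoVI (GCCTCTTA, off=8): starts [3, 12, 25, 65, 108, 124, 196] → cuts [11, 20, 33, 73, 116, 132, 204]

Pooled cuts: [11, 20, 33, 35, 41, 59, 73, 78, 80, 84, 89, 95, 116, 121, 132, 148, 155, 165, 178, 188, 204, 209]

Fragment lengths:
  [0,11): 11 bp
  [11,20): 9 bp
  [20,33): 13 bp
  [33,35): 2 bp
  [35,41): 6 bp
  [41,59): 18 bp
  [59,73): 14 bp
  [73,78): 5 bp
  [78,80): 2 bp
  [80,84): 4 bp
  [84,89): 5 bp
  [89,95): 6 bp
  [95,116): 21 bp
  [116,121): 5 bp
  [121,132): 11 bp
  [132,148): 16 bp
  [148,155): 7 bp
  [155,165): 10 bp
  [165,178): 13 bp
  [178,188): 10 bp
  [188,204): 16 bp
  [204,209): 5 bp
  [209,212): 3 bp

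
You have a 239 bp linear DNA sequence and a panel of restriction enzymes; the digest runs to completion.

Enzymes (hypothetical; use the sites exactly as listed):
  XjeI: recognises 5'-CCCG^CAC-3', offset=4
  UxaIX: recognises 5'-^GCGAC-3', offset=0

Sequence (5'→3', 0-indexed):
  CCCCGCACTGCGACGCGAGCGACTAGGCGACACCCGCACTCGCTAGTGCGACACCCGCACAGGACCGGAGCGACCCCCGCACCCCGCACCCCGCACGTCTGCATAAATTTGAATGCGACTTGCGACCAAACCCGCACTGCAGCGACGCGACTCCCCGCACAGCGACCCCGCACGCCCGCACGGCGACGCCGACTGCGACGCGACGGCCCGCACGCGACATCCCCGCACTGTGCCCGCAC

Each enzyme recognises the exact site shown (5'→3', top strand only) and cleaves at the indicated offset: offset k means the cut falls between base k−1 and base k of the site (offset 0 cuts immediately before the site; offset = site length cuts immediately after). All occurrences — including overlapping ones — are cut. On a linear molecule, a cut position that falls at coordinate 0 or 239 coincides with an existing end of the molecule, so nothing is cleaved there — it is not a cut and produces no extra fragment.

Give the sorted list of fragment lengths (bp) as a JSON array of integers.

Site scan:
  XjeI (CCCGCAC, off=4): starts [1, 32, 53, 75, 82, 89, 130, 153, 166, 174, 206, 221, 232] → cuts [5, 36, 57, 79, 86, 93, 134, 157, 170, 178, 210, 225, 236]
  UxaIX (GCGAC, off=0): starts [9, 18, 26, 47, 69, 114, 121, 141, 146, 161, 182, 194, 199, 213] → cuts [9, 18, 26, 47, 69, 114, 121, 141, 146, 161, 182, 194, 199, 213]

All cut coordinates (distinct, sorted): [5, 9, 18, 26, 36, 47, 57, 69, 79, 86, 93, 114, 121, 134, 141, 146, 157, 161, 170, 178, 182, 194, 199, 210, 213, 225, 236]

Fragment lengths:
  [0,5): 5 bp
  [5,9): 4 bp
  [9,18): 9 bp
  [18,26): 8 bp
  [26,36): 10 bp
  [36,47): 11 bp
  [47,57): 10 bp
  [57,69): 12 bp
  [69,79): 10 bp
  [79,86): 7 bp
  [86,93): 7 bp
  [93,114): 21 bp
  [114,121): 7 bp
  [121,134): 13 bp
  [134,141): 7 bp
  [141,146): 5 bp
  [146,157): 11 bp
  [157,161): 4 bp
  [161,170): 9 bp
  [170,178): 8 bp
  [178,182): 4 bp
  [182,194): 12 bp
  [194,199): 5 bp
  [199,210): 11 bp
  [210,213): 3 bp
  [213,225): 12 bp
  [225,236): 11 bp
  [236,239): 3 bp

[3,3,4,4,4,5,5,5,7,7,7,7,8,8,9,9,10,10,10,11,11,11,11,12,12,12,13,21]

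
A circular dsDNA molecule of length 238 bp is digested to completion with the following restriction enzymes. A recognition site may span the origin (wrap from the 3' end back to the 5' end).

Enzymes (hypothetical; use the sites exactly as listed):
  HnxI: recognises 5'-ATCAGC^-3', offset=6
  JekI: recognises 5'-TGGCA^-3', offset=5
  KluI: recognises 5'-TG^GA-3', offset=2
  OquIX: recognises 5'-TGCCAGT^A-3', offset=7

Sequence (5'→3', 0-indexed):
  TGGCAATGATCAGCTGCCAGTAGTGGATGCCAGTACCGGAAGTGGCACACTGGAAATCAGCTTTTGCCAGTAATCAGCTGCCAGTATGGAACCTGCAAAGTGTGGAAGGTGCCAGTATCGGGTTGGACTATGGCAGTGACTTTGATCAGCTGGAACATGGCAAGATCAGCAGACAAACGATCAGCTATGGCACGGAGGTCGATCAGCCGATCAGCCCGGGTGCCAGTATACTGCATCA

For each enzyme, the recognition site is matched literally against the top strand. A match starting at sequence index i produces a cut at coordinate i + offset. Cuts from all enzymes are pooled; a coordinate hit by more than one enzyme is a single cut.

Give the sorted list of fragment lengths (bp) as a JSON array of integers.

[2,3,4,5,7,7,7,7,8,8,9,9,9,9,10,10,10,12,12,13,15,15,15,16,16]

Site scan:
  HnxI ATCAGC/6: at [8, 55, 72, 144, 164, 179, 201, 209] ⇒ [14, 61, 78, 150, 170, 185, 207, 215]
  JekI TGGCA/5: at [0, 42, 130, 157, 187] ⇒ [5, 47, 135, 162, 192]
  KluI TGGA/2: at [23, 50, 86, 102, 123, 150] ⇒ [25, 52, 88, 104, 125, 152]
  OquIX TGCCAGTA/7: at [14, 27, 64, 78, 109, 220] ⇒ [21, 34, 71, 85, 116, 227]

Pooled cuts: [5, 14, 21, 25, 34, 47, 52, 61, 71, 78, 85, 88, 104, 116, 125, 135, 150, 152, 162, 170, 185, 192, 207, 215, 227]

Fragments:
  5→14: 9 bp
  14→21: 7 bp
  21→25: 4 bp
  25→34: 9 bp
  34→47: 13 bp
  47→52: 5 bp
  52→61: 9 bp
  61→71: 10 bp
  71→78: 7 bp
  78→85: 7 bp
  85→88: 3 bp
  88→104: 16 bp
  104→116: 12 bp
  116→125: 9 bp
  125→135: 10 bp
  135→150: 15 bp
  150→152: 2 bp
  152→162: 10 bp
  162→170: 8 bp
  170→185: 15 bp
  185→192: 7 bp
  192→207: 15 bp
  207→215: 8 bp
  215→227: 12 bp
  227→5 (wrap): 238-227+5 = 16 bp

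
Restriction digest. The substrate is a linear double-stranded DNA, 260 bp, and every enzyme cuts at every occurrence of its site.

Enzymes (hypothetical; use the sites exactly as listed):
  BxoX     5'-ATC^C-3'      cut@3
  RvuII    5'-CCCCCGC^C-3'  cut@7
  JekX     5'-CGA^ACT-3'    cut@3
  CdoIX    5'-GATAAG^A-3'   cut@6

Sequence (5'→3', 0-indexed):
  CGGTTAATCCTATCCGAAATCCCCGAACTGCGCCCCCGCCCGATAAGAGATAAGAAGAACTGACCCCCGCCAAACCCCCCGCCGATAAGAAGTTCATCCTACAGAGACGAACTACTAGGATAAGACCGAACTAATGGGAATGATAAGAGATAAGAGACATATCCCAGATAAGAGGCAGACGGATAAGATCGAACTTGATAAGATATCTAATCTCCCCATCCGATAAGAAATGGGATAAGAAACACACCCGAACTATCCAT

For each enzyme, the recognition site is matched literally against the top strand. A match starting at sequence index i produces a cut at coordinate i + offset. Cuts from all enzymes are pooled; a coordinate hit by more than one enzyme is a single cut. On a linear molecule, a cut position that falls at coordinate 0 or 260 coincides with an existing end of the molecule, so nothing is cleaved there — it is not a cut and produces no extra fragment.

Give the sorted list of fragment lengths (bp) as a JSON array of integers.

[3,5,5,5,5,6,7,7,7,7,7,8,9,9,9,9,10,12,12,12,12,13,14,15,16,18,18]

Site scan:
  BxoX (ATCC, off=3): starts [6, 11, 18, 95, 160, 217, 254] → cuts [9, 14, 21, 98, 163, 220, 257]
  RvuII (CCCCCGCC, off=7): starts [32, 63, 75] → cuts [39, 70, 82]
  JekX (CGAACT, off=3): starts [23, 107, 126, 189, 248] → cuts [26, 110, 129, 192, 251]
  CdoIX (GATAAGA, off=6): starts [41, 48, 83, 118, 141, 148, 166, 181, 196, 221, 233] → cuts [47, 54, 89, 124, 147, 154, 172, 187, 202, 227, 239]

All cut coordinates (distinct, sorted): [9, 14, 21, 26, 39, 47, 54, 70, 82, 89, 98, 110, 124, 129, 147, 154, 163, 172, 187, 192, 202, 220, 227, 239, 251, 257]

Fragments:
  [0,9): 9 bp
  [9,14): 5 bp
  [14,21): 7 bp
  [21,26): 5 bp
  [26,39): 13 bp
  [39,47): 8 bp
  [47,54): 7 bp
  [54,70): 16 bp
  [70,82): 12 bp
  [82,89): 7 bp
  [89,98): 9 bp
  [98,110): 12 bp
  [110,124): 14 bp
  [124,129): 5 bp
  [129,147): 18 bp
  [147,154): 7 bp
  [154,163): 9 bp
  [163,172): 9 bp
  [172,187): 15 bp
  [187,192): 5 bp
  [192,202): 10 bp
  [202,220): 18 bp
  [220,227): 7 bp
  [227,239): 12 bp
  [239,251): 12 bp
  [251,257): 6 bp
  [257,260): 3 bp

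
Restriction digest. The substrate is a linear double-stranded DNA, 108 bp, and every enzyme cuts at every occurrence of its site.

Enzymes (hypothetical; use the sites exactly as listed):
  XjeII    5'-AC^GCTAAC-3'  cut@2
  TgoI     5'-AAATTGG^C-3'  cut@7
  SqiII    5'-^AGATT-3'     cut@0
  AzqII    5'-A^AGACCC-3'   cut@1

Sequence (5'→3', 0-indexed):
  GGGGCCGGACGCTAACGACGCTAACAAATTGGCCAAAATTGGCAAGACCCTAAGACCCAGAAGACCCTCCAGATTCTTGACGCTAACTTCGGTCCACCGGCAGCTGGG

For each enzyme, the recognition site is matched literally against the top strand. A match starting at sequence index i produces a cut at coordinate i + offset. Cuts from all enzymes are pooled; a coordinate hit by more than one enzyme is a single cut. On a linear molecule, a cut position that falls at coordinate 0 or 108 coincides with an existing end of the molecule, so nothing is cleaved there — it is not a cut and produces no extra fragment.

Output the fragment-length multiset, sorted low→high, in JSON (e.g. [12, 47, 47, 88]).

[2,8,9,9,9,10,10,11,13,27]

Per-enzyme occurrences:
  XjeII (ACGCTAAC, off=2): starts [8, 17, 79] → cuts [10, 19, 81]
  TgoI (AAATTGGC, off=7): starts [25, 35] → cuts [32, 42]
  SqiII (AGATT, off=0): starts [70] → cuts [70]
  AzqII (AAGACCC, off=1): starts [43, 51, 60] → cuts [44, 52, 61]

Pooled cuts: [10, 19, 32, 42, 44, 52, 61, 70, 81]

Fragments:
  [0,10): 10 bp
  [10,19): 9 bp
  [19,32): 13 bp
  [32,42): 10 bp
  [42,44): 2 bp
  [44,52): 8 bp
  [52,61): 9 bp
  [61,70): 9 bp
  [70,81): 11 bp
  [81,108): 27 bp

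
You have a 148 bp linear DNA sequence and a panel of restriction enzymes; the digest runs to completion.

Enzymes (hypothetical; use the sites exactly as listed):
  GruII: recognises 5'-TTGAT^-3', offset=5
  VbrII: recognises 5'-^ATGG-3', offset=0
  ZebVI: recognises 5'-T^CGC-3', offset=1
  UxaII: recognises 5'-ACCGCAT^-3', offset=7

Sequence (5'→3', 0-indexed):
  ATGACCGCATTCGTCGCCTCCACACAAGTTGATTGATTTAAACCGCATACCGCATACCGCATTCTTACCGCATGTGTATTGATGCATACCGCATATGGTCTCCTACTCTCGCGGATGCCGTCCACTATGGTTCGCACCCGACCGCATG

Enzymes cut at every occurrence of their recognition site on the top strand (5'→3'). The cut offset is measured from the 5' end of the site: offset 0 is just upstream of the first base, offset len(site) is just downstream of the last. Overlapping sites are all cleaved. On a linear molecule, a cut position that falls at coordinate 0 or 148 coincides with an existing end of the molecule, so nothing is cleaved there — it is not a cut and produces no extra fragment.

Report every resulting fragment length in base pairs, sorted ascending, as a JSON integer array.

[1,4,4,6,7,7,10,10,11,11,11,15,15,17,19]

Site scan:
  GruII (TTGAT, off=5): starts [28, 32, 78] → cuts [33, 37, 83]
  VbrII (ATGG, off=0): starts [94, 126] → cuts [94, 126]
  ZebVI (TCGC, off=1): starts [13, 108, 131] → cuts [14, 109, 132]
  UxaII (ACCGCAT, off=7): starts [3, 41, 48, 55, 66, 87, 140] → cuts [10, 48, 55, 62, 73, 94, 147]

All cut coordinates (distinct, sorted): [10, 14, 33, 37, 48, 55, 62, 73, 83, 94, 109, 126, 132, 147]

Fragment lengths:
  [0,10): 10 bp
  [10,14): 4 bp
  [14,33): 19 bp
  [33,37): 4 bp
  [37,48): 11 bp
  [48,55): 7 bp
  [55,62): 7 bp
  [62,73): 11 bp
  [73,83): 10 bp
  [83,94): 11 bp
  [94,109): 15 bp
  [109,126): 17 bp
  [126,132): 6 bp
  [132,147): 15 bp
  [147,148): 1 bp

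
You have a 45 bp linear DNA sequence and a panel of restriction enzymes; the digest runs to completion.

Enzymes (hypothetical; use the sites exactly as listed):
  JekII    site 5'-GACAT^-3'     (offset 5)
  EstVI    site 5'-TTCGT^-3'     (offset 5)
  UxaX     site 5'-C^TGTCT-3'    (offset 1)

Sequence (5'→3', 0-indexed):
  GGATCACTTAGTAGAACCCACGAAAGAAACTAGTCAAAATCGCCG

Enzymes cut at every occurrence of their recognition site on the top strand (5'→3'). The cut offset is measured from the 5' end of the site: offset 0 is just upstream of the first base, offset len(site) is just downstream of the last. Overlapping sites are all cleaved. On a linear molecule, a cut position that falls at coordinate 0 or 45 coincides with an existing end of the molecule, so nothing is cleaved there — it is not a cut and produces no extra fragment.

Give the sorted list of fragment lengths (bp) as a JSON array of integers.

Scan for sites:
  JekII (GACAT, off=5): no sites
  EstVI (TTCGT, off=5): no sites
  UxaX (CTGTCT, off=1): no sites

Pooled cuts: ∅

Fragment lengths:
  no cuts → one linear fragment of 45 bp

[45]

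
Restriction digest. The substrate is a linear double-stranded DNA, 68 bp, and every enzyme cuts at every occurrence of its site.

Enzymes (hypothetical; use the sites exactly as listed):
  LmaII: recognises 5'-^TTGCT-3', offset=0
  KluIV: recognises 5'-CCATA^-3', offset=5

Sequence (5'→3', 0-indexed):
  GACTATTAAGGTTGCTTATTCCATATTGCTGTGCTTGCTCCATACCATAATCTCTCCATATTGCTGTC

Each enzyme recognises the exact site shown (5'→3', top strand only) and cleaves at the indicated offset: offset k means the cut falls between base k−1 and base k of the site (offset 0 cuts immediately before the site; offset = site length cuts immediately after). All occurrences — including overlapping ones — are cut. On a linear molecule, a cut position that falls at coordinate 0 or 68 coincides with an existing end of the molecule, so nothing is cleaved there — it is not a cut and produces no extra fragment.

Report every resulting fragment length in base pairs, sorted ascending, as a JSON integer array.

Site scan:
  LmaII (TTGCT, off=0): starts [11, 25, 34, 60] → cuts [11, 25, 34, 60]
  KluIV (CCATA, off=5): starts [20, 39, 44, 55] → cuts [25, 44, 49, 60]

All cut coordinates (distinct, sorted): [11, 25, 34, 44, 49, 60]

Fragments:
  [0,11): 11 bp
  [11,25): 14 bp
  [25,34): 9 bp
  [34,44): 10 bp
  [44,49): 5 bp
  [49,60): 11 bp
  [60,68): 8 bp

[5,8,9,10,11,11,14]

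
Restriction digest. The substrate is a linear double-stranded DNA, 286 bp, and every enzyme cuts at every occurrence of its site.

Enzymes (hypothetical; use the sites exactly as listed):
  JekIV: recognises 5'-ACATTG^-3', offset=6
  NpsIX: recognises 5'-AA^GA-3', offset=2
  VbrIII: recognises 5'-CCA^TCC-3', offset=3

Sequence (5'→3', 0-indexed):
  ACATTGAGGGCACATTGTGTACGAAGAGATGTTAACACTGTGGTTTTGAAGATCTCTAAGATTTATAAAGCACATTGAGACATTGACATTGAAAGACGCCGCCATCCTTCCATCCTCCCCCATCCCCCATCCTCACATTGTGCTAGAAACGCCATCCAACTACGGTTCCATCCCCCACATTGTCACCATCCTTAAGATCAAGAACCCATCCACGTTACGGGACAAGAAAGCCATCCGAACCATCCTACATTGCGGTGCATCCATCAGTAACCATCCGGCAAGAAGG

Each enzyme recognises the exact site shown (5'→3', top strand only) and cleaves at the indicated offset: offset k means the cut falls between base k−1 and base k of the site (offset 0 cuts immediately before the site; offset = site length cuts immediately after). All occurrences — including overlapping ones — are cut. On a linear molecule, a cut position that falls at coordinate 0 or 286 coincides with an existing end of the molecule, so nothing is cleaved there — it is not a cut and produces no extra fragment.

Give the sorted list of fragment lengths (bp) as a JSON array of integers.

Scan for sites:
  JekIV (ACATTG, off=6): starts [0, 11, 71, 79, 85, 134, 176, 246] → cuts [6, 17, 77, 85, 91, 140, 182, 252]
  NpsIX (AAGA, off=2): starts [23, 48, 57, 92, 193, 199, 223, 279] → cuts [25, 50, 59, 94, 195, 201, 225, 281]
  VbrIII (CCATCC, off=3): starts [101, 109, 119, 126, 151, 167, 185, 205, 230, 239, 270] → cuts [104, 112, 122, 129, 154, 170, 188, 208, 233, 242, 273]

Pooled cuts: [6, 17, 25, 50, 59, 77, 85, 91, 94, 104, 112, 122, 129, 140, 154, 170, 182, 188, 195, 201, 208, 225, 233, 242, 252, 273, 281]

Fragments:
  [0,6): 6 bp
  [6,17): 11 bp
  [17,25): 8 bp
  [25,50): 25 bp
  [50,59): 9 bp
  [59,77): 18 bp
  [77,85): 8 bp
  [85,91): 6 bp
  [91,94): 3 bp
  [94,104): 10 bp
  [104,112): 8 bp
  [112,122): 10 bp
  [122,129): 7 bp
  [129,140): 11 bp
  [140,154): 14 bp
  [154,170): 16 bp
  [170,182): 12 bp
  [182,188): 6 bp
  [188,195): 7 bp
  [195,201): 6 bp
  [201,208): 7 bp
  [208,225): 17 bp
  [225,233): 8 bp
  [233,242): 9 bp
  [242,252): 10 bp
  [252,273): 21 bp
  [273,281): 8 bp
  [281,286): 5 bp

[3,5,6,6,6,6,7,7,7,8,8,8,8,8,9,9,10,10,10,11,11,12,14,16,17,18,21,25]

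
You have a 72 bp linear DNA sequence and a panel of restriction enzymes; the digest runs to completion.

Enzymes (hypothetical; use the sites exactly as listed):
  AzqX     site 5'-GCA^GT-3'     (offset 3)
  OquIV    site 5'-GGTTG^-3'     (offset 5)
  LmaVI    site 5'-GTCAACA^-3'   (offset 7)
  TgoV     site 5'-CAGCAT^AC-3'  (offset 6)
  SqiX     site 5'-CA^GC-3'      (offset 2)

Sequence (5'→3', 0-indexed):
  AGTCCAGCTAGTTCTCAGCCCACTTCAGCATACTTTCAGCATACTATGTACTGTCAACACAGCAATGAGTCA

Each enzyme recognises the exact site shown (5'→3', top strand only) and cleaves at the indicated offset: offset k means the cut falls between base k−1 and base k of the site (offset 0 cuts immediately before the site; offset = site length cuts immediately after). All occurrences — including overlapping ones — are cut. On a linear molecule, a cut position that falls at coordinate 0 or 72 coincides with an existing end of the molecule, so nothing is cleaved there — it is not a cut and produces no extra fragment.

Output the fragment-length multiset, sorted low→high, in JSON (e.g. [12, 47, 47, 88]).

Per-enzyme occurrences:
  AzqX (GCAGT, off=3): no sites
  OquIV (GGTTG, off=5): no sites
  LmaVI (GTCAACA, off=7): starts [52] → cuts [59]
  TgoV (CAGCATAC, off=6): starts [25, 36] → cuts [31, 42]
  SqiX (CAGC, off=2): starts [4, 15, 25, 36, 59] → cuts [6, 17, 27, 38, 61]

All cut coordinates (distinct, sorted): [6, 17, 27, 31, 38, 42, 59, 61]

Fragments:
  [0,6): 6 bp
  [6,17): 11 bp
  [17,27): 10 bp
  [27,31): 4 bp
  [31,38): 7 bp
  [38,42): 4 bp
  [42,59): 17 bp
  [59,61): 2 bp
  [61,72): 11 bp

[2,4,4,6,7,10,11,11,17]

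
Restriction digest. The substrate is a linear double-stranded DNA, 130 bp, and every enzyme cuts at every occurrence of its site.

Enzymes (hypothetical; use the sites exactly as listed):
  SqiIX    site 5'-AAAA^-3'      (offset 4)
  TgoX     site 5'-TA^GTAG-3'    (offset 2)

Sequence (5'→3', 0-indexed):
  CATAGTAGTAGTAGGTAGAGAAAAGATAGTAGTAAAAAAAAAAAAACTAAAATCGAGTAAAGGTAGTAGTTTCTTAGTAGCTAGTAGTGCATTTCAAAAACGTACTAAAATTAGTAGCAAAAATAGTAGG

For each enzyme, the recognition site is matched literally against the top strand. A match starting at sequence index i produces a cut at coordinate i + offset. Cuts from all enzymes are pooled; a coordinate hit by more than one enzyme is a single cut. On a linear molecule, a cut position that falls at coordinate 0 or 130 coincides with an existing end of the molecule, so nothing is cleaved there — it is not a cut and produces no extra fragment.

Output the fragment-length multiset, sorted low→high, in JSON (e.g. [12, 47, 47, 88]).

[1,1,1,1,1,1,1,1,1,1,1,2,3,3,3,4,4,5,6,7,9,9,10,11,13,14,16]

Scan for sites:
  SqiIX AAAA/4: at [20, 33, 34, 35, 36, 37, 38, 39, 40, 41, 42, 48, 95, 96, 106, 118, 119] ⇒ [24, 37, 38, 39, 40, 41, 42, 43, 44, 45, 46, 52, 99, 100, 110, 122, 123]
  TgoX TAGTAG/2: at [2, 5, 8, 26, 63, 74, 81, 111, 123] ⇒ [4, 7, 10, 28, 65, 76, 83, 113, 125]

All cut coordinates (distinct, sorted): [4, 7, 10, 24, 28, 37, 38, 39, 40, 41, 42, 43, 44, 45, 46, 52, 65, 76, 83, 99, 100, 110, 113, 122, 123, 125]

Fragment lengths:
  [0,4): 4 bp
  [4,7): 3 bp
  [7,10): 3 bp
  [10,24): 14 bp
  [24,28): 4 bp
  [28,37): 9 bp
  [37,38): 1 bp
  [38,39): 1 bp
  [39,40): 1 bp
  [40,41): 1 bp
  [41,42): 1 bp
  [42,43): 1 bp
  [43,44): 1 bp
  [44,45): 1 bp
  [45,46): 1 bp
  [46,52): 6 bp
  [52,65): 13 bp
  [65,76): 11 bp
  [76,83): 7 bp
  [83,99): 16 bp
  [99,100): 1 bp
  [100,110): 10 bp
  [110,113): 3 bp
  [113,122): 9 bp
  [122,123): 1 bp
  [123,125): 2 bp
  [125,130): 5 bp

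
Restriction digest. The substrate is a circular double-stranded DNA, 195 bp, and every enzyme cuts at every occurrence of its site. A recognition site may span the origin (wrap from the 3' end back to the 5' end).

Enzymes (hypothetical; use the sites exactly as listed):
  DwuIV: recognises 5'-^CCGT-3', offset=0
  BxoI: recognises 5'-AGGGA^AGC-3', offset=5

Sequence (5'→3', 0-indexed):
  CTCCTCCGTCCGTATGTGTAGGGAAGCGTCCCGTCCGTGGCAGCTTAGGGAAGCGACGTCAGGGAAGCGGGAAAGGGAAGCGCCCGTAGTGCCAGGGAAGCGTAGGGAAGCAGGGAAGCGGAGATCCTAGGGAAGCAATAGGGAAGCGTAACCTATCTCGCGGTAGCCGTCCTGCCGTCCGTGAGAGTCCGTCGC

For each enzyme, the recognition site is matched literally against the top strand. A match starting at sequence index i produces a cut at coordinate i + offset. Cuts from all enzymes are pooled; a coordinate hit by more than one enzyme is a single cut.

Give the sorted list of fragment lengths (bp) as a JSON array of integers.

Site scan:
  DwuIV CCGT/0: at [5, 9, 30, 34, 83, 166, 174, 178, 188] ⇒ [5, 9, 30, 34, 83, 166, 174, 178, 188]
  BxoI AGGGAAGC/5: at [19, 46, 60, 73, 93, 103, 111, 128, 139] ⇒ [24, 51, 65, 78, 98, 108, 116, 133, 144]

All cut coordinates (distinct, sorted): [5, 9, 24, 30, 34, 51, 65, 78, 83, 98, 108, 116, 133, 144, 166, 174, 178, 188]

Fragments:
  5→9: 4 bp
  9→24: 15 bp
  24→30: 6 bp
  30→34: 4 bp
  34→51: 17 bp
  51→65: 14 bp
  65→78: 13 bp
  78→83: 5 bp
  83→98: 15 bp
  98→108: 10 bp
  108→116: 8 bp
  116→133: 17 bp
  133→144: 11 bp
  144→166: 22 bp
  166→174: 8 bp
  174→178: 4 bp
  178→188: 10 bp
  188→5 (wrap): 195-188+5 = 12 bp

[4,4,4,5,6,8,8,10,10,11,12,13,14,15,15,17,17,22]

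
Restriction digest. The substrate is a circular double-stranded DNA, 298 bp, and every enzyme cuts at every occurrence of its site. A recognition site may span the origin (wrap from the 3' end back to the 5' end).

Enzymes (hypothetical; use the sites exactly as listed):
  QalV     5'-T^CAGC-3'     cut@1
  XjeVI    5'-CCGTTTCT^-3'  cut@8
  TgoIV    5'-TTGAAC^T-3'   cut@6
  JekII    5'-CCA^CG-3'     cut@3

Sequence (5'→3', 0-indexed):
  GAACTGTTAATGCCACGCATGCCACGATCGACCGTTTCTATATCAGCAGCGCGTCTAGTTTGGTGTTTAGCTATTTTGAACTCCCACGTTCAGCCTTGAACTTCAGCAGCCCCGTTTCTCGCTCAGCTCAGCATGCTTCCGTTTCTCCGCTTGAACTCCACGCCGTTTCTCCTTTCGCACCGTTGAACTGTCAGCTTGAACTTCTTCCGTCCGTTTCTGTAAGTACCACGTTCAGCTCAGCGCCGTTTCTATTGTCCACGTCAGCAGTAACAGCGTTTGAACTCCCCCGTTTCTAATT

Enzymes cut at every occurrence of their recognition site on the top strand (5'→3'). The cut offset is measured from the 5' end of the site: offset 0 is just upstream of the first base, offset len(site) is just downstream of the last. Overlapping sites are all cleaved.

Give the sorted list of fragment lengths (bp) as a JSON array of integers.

[2,3,3,4,4,4,4,4,5,5,5,8,8,9,10,10,10,10,11,11,12,13,15,16,17,18,18,21,38]

Site scan:
  QalV TCAGC/1: at [42, 89, 102, 122, 127, 190, 231, 236, 260] ⇒ [43, 90, 103, 123, 128, 191, 232, 237, 261]
  XjeVI CCGTTTCT/8: at [31, 111, 138, 162, 210, 242, 286] ⇒ [39, 119, 146, 170, 218, 250, 294]
  TgoIV TTGAACT/6: at [75, 95, 150, 182, 195, 276, 296] ⇒ [4, 81, 101, 156, 188, 201, 282]
  JekII CCACG/3: at [12, 21, 83, 157, 225, 255] ⇒ [15, 24, 86, 160, 228, 258]

All cut coordinates (distinct, sorted): [4, 15, 24, 39, 43, 81, 86, 90, 101, 103, 119, 123, 128, 146, 156, 160, 170, 188, 191, 201, 218, 228, 232, 237, 250, 258, 261, 282, 294]

Fragments:
  4→15: 11 bp
  15→24: 9 bp
  24→39: 15 bp
  39→43: 4 bp
  43→81: 38 bp
  81→86: 5 bp
  86→90: 4 bp
  90→101: 11 bp
  101→103: 2 bp
  103→119: 16 bp
  119→123: 4 bp
  123→128: 5 bp
  128→146: 18 bp
  146→156: 10 bp
  156→160: 4 bp
  160→170: 10 bp
  170→188: 18 bp
  188→191: 3 bp
  191→201: 10 bp
  201→218: 17 bp
  218→228: 10 bp
  228→232: 4 bp
  232→237: 5 bp
  237→250: 13 bp
  250→258: 8 bp
  258→261: 3 bp
  261→282: 21 bp
  282→294: 12 bp
  294→4 (wrap): 298-294+4 = 8 bp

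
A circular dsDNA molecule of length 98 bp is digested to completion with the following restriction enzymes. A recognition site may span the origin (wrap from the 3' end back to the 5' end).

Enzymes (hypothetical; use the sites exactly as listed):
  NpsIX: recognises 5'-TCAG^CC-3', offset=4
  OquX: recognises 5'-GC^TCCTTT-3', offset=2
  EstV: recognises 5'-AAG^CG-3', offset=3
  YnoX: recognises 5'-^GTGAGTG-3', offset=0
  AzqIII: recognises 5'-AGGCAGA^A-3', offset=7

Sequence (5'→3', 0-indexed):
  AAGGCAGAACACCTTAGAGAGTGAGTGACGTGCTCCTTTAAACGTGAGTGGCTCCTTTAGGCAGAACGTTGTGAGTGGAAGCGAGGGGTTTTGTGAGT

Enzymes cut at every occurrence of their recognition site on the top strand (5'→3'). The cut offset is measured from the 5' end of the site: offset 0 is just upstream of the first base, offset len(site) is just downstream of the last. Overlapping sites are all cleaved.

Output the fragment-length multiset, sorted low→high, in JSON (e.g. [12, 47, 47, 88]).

Scan for sites:
  NpsIX (TCAGCC, off=4): no sites
  OquX (GCTCCTTT, off=2): starts [31, 50] → cuts [33, 52]
  EstV (AAGCG, off=3): starts [78] → cuts [81]
  YnoX (GTGAGTG, off=0): starts [20, 43, 70] → cuts [20, 43, 70]
  AzqIII (AGGCAGAA, off=7): starts [1, 58] → cuts [8, 65]

Pooled cuts: [8, 20, 33, 43, 52, 65, 70, 81]

Fragment lengths:
  8→20: 12 bp
  20→33: 13 bp
  33→43: 10 bp
  43→52: 9 bp
  52→65: 13 bp
  65→70: 5 bp
  70→81: 11 bp
  81→8 (wrap): 98-81+8 = 25 bp

[5,9,10,11,12,13,13,25]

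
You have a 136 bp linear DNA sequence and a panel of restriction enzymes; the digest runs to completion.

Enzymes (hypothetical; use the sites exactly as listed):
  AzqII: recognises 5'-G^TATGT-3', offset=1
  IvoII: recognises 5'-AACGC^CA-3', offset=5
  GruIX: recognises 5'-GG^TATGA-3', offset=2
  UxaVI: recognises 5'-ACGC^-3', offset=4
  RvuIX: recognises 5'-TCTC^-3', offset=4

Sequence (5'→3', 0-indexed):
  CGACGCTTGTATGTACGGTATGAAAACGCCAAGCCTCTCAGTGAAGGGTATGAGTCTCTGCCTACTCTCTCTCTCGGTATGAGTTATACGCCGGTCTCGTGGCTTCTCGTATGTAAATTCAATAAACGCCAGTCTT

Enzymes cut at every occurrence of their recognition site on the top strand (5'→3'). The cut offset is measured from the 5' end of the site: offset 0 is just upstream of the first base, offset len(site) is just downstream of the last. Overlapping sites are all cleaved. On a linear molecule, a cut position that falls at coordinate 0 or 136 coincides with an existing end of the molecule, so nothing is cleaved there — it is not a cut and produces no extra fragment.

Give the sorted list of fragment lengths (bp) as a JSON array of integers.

[1,2,2,2,2,3,6,7,7,9,9,10,10,10,11,11,14,20]

Site scan:
  AzqII GTATGT/1: at [8, 108] ⇒ [9, 109]
  IvoII AACGCCA/5: at [24, 124] ⇒ [29, 129]
  GruIX GGTATGA/2: at [16, 46, 75] ⇒ [18, 48, 77]
  UxaVI ACGC/4: at [2, 25, 87, 125] ⇒ [6, 29, 91, 129]
  RvuIX TCTC/4: at [35, 54, 65, 67, 69, 71, 94, 104] ⇒ [39, 58, 69, 71, 73, 75, 98, 108]

Pooled cuts: [6, 9, 18, 29, 39, 48, 58, 69, 71, 73, 75, 77, 91, 98, 108, 109, 129]

Fragments:
  [0,6): 6 bp
  [6,9): 3 bp
  [9,18): 9 bp
  [18,29): 11 bp
  [29,39): 10 bp
  [39,48): 9 bp
  [48,58): 10 bp
  [58,69): 11 bp
  [69,71): 2 bp
  [71,73): 2 bp
  [73,75): 2 bp
  [75,77): 2 bp
  [77,91): 14 bp
  [91,98): 7 bp
  [98,108): 10 bp
  [108,109): 1 bp
  [109,129): 20 bp
  [129,136): 7 bp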